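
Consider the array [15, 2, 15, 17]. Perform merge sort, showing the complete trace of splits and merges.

Merge sort trace:

Split: [15, 2, 15, 17] -> [15, 2] and [15, 17]
  Split: [15, 2] -> [15] and [2]
  Merge: [15] + [2] -> [2, 15]
  Split: [15, 17] -> [15] and [17]
  Merge: [15] + [17] -> [15, 17]
Merge: [2, 15] + [15, 17] -> [2, 15, 15, 17]

Final sorted array: [2, 15, 15, 17]

The merge sort proceeds by recursively splitting the array and merging sorted halves.
After all merges, the sorted array is [2, 15, 15, 17].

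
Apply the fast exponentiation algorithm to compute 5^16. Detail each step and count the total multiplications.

Computing 5^16 by squaring (build up from 5^1; each line after the first costs one multiplication):

5^1 = 5
5^2 = (5^1)^2 = 5^2 = 25
5^4 = (5^2)^2 = 25^2 = 625
5^8 = (5^4)^2 = 625^2 = 390625
5^16 = (5^8)^2 = 390625^2 = 152587890625

Result: 152587890625
Multiplications needed: 4 (4 lines after 5^1)

5^16 = 152587890625. Using exponentiation by squaring, this requires 4 multiplications. The key idea: if the exponent is even, square the half-power; if odd, multiply by the base once.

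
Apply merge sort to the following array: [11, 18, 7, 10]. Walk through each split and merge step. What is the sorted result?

Merge sort trace:

Split: [11, 18, 7, 10] -> [11, 18] and [7, 10]
  Split: [11, 18] -> [11] and [18]
  Merge: [11] + [18] -> [11, 18]
  Split: [7, 10] -> [7] and [10]
  Merge: [7] + [10] -> [7, 10]
Merge: [11, 18] + [7, 10] -> [7, 10, 11, 18]

Final sorted array: [7, 10, 11, 18]

The merge sort proceeds by recursively splitting the array and merging sorted halves.
After all merges, the sorted array is [7, 10, 11, 18].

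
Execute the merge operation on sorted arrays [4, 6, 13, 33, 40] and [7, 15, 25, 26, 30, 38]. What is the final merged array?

Merging process:

Compare 4 vs 7: take 4 from left. Merged: [4]
Compare 6 vs 7: take 6 from left. Merged: [4, 6]
Compare 13 vs 7: take 7 from right. Merged: [4, 6, 7]
Compare 13 vs 15: take 13 from left. Merged: [4, 6, 7, 13]
Compare 33 vs 15: take 15 from right. Merged: [4, 6, 7, 13, 15]
Compare 33 vs 25: take 25 from right. Merged: [4, 6, 7, 13, 15, 25]
Compare 33 vs 26: take 26 from right. Merged: [4, 6, 7, 13, 15, 25, 26]
Compare 33 vs 30: take 30 from right. Merged: [4, 6, 7, 13, 15, 25, 26, 30]
Compare 33 vs 38: take 33 from left. Merged: [4, 6, 7, 13, 15, 25, 26, 30, 33]
Compare 40 vs 38: take 38 from right. Merged: [4, 6, 7, 13, 15, 25, 26, 30, 33, 38]
Append remaining from left: [40]. Merged: [4, 6, 7, 13, 15, 25, 26, 30, 33, 38, 40]

Final merged array: [4, 6, 7, 13, 15, 25, 26, 30, 33, 38, 40]
Total comparisons: 10

The merged array is [4, 6, 7, 13, 15, 25, 26, 30, 33, 38, 40], requiring 10 comparisons. The merge step runs in O(n) time where n is the total number of elements.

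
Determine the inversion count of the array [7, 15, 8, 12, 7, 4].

Finding inversions in [7, 15, 8, 12, 7, 4]:

(0, 5): arr[0]=7 > arr[5]=4
(1, 2): arr[1]=15 > arr[2]=8
(1, 3): arr[1]=15 > arr[3]=12
(1, 4): arr[1]=15 > arr[4]=7
(1, 5): arr[1]=15 > arr[5]=4
(2, 4): arr[2]=8 > arr[4]=7
(2, 5): arr[2]=8 > arr[5]=4
(3, 4): arr[3]=12 > arr[4]=7
(3, 5): arr[3]=12 > arr[5]=4
(4, 5): arr[4]=7 > arr[5]=4

Total inversions: 10

The array has 10 inversion(s): (0,5), (1,2), (1,3), (1,4), (1,5), (2,4), (2,5), (3,4), (3,5), (4,5). Each pair (i,j) satisfies i < j and arr[i] > arr[j].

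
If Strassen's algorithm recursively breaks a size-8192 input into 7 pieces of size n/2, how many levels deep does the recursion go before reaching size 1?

For divide and conquer with division factor 2:

Problem sizes at each level:
Level 0: 8192
Level 1: 4096
Level 2: 2048
Level 3: 1024
Level 4: 512
Level 5: 256
Level 6: 128
Level 7: 64
Level 8: 32
Level 9: 16
Level 10: 8
Level 11: 4
Level 12: 2
Level 13: 1

The root is level 0 and the size-1 base case is level 13 (the tree spans levels 0 through 13, i.e. 14 levels counting the root), so the depth is the number of divisions: log_2(8192) = 13

The recursion tree depth is log_2(8192) = 13. At each level, the problem size is divided by 2, so it takes 13 divisions to reduce to a base case of size 1. The algorithm makes 7 recursive calls at each level.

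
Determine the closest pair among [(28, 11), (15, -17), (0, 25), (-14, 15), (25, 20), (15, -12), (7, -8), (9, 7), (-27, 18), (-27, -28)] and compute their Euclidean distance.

Computing all pairwise distances among 10 points:

d((28, 11), (15, -17)) = 30.8707
d((28, 11), (0, 25)) = 31.305
d((28, 11), (-14, 15)) = 42.19
d((28, 11), (25, 20)) = 9.4868
d((28, 11), (15, -12)) = 26.4197
d((28, 11), (7, -8)) = 28.3196
d((28, 11), (9, 7)) = 19.4165
d((28, 11), (-27, 18)) = 55.4437
d((28, 11), (-27, -28)) = 67.424
d((15, -17), (0, 25)) = 44.5982
d((15, -17), (-14, 15)) = 43.1856
d((15, -17), (25, 20)) = 38.3275
d((15, -17), (15, -12)) = 5.0 <-- minimum
d((15, -17), (7, -8)) = 12.0416
d((15, -17), (9, 7)) = 24.7386
d((15, -17), (-27, 18)) = 54.6717
d((15, -17), (-27, -28)) = 43.4166
d((0, 25), (-14, 15)) = 17.2047
d((0, 25), (25, 20)) = 25.4951
d((0, 25), (15, -12)) = 39.9249
d((0, 25), (7, -8)) = 33.7343
d((0, 25), (9, 7)) = 20.1246
d((0, 25), (-27, 18)) = 27.8927
d((0, 25), (-27, -28)) = 59.4811
d((-14, 15), (25, 20)) = 39.3192
d((-14, 15), (15, -12)) = 39.6232
d((-14, 15), (7, -8)) = 31.1448
d((-14, 15), (9, 7)) = 24.3516
d((-14, 15), (-27, 18)) = 13.3417
d((-14, 15), (-27, -28)) = 44.9222
d((25, 20), (15, -12)) = 33.5261
d((25, 20), (7, -8)) = 33.2866
d((25, 20), (9, 7)) = 20.6155
d((25, 20), (-27, 18)) = 52.0384
d((25, 20), (-27, -28)) = 70.7672
d((15, -12), (7, -8)) = 8.9443
d((15, -12), (9, 7)) = 19.9249
d((15, -12), (-27, 18)) = 51.614
d((15, -12), (-27, -28)) = 44.9444
d((7, -8), (9, 7)) = 15.1327
d((7, -8), (-27, 18)) = 42.8019
d((7, -8), (-27, -28)) = 39.4462
d((9, 7), (-27, 18)) = 37.6431
d((9, 7), (-27, -28)) = 50.2096
d((-27, 18), (-27, -28)) = 46.0

Closest pair: (15, -17) and (15, -12) with distance 5.0

The closest pair is (15, -17) and (15, -12) with Euclidean distance 5.0. For 10 points, brute-force pairwise comparison is shown above. For large n, the divide-and-conquer algorithm (sort by x, recurse on halves, check the dividing strip) achieves O(n log n).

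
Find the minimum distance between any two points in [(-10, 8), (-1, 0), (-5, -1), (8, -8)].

Computing all pairwise distances among 4 points:

d((-10, 8), (-1, 0)) = 12.0416
d((-10, 8), (-5, -1)) = 10.2956
d((-10, 8), (8, -8)) = 24.0832
d((-1, 0), (-5, -1)) = 4.1231 <-- minimum
d((-1, 0), (8, -8)) = 12.0416
d((-5, -1), (8, -8)) = 14.7648

Closest pair: (-1, 0) and (-5, -1) with distance 4.1231

The closest pair is (-1, 0) and (-5, -1) with Euclidean distance 4.1231. For 4 points, brute-force pairwise comparison is shown above. For large n, the divide-and-conquer algorithm (sort by x, recurse on halves, check the dividing strip) achieves O(n log n).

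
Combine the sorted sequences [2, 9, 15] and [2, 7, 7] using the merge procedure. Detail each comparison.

Merging process:

Compare 2 vs 2: take 2 from left. Merged: [2]
Compare 9 vs 2: take 2 from right. Merged: [2, 2]
Compare 9 vs 7: take 7 from right. Merged: [2, 2, 7]
Compare 9 vs 7: take 7 from right. Merged: [2, 2, 7, 7]
Append remaining from left: [9, 15]. Merged: [2, 2, 7, 7, 9, 15]

Final merged array: [2, 2, 7, 7, 9, 15]
Total comparisons: 4

The merged array is [2, 2, 7, 7, 9, 15], requiring 4 comparisons. The merge step runs in O(n) time where n is the total number of elements.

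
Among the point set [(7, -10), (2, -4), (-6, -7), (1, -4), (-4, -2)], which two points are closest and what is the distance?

Computing all pairwise distances among 5 points:

d((7, -10), (2, -4)) = 7.8102
d((7, -10), (-6, -7)) = 13.3417
d((7, -10), (1, -4)) = 8.4853
d((7, -10), (-4, -2)) = 13.6015
d((2, -4), (-6, -7)) = 8.544
d((2, -4), (1, -4)) = 1.0 <-- minimum
d((2, -4), (-4, -2)) = 6.3246
d((-6, -7), (1, -4)) = 7.6158
d((-6, -7), (-4, -2)) = 5.3852
d((1, -4), (-4, -2)) = 5.3852

Closest pair: (2, -4) and (1, -4) with distance 1.0

The closest pair is (2, -4) and (1, -4) with Euclidean distance 1.0. For 5 points, brute-force pairwise comparison is shown above. For large n, the divide-and-conquer algorithm (sort by x, recurse on halves, check the dividing strip) achieves O(n log n).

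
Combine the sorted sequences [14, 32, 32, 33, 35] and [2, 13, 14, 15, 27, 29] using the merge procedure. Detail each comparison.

Merging process:

Compare 14 vs 2: take 2 from right. Merged: [2]
Compare 14 vs 13: take 13 from right. Merged: [2, 13]
Compare 14 vs 14: take 14 from left. Merged: [2, 13, 14]
Compare 32 vs 14: take 14 from right. Merged: [2, 13, 14, 14]
Compare 32 vs 15: take 15 from right. Merged: [2, 13, 14, 14, 15]
Compare 32 vs 27: take 27 from right. Merged: [2, 13, 14, 14, 15, 27]
Compare 32 vs 29: take 29 from right. Merged: [2, 13, 14, 14, 15, 27, 29]
Append remaining from left: [32, 32, 33, 35]. Merged: [2, 13, 14, 14, 15, 27, 29, 32, 32, 33, 35]

Final merged array: [2, 13, 14, 14, 15, 27, 29, 32, 32, 33, 35]
Total comparisons: 7

The merged array is [2, 13, 14, 14, 15, 27, 29, 32, 32, 33, 35], requiring 7 comparisons. The merge step runs in O(n) time where n is the total number of elements.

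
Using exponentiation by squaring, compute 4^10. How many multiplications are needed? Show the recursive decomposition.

Computing 4^10 by squaring (build up from 4^1; each line after the first costs one multiplication):

4^1 = 4
4^2 = (4^1)^2 = 4^2 = 16
4^4 = (4^2)^2 = 16^2 = 256
4^5 = 4 * 4^4 = 4 * 256 = 1024
4^10 = (4^5)^2 = 1024^2 = 1048576

Result: 1048576
Multiplications needed: 4 (4 lines after 4^1)

4^10 = 1048576. Using exponentiation by squaring, this requires 4 multiplications. The key idea: if the exponent is even, square the half-power; if odd, multiply by the base once.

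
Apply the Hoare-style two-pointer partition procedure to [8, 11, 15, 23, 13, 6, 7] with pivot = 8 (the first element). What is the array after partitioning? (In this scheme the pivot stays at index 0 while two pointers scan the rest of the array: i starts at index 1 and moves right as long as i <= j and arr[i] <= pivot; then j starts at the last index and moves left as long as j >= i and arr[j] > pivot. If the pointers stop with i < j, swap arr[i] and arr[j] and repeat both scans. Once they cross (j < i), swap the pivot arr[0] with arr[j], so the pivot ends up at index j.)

Hoare-style two-pointer partition with pivot = 8:

Initial array: [8, 11, 15, 23, 13, 6, 7]

Pointers start at i = 1, j = 6.
i stops at index 1 (arr[1]=11 > 8), j stops at index 6 (arr[6]=7 <= 8): swap arr[1] and arr[6], array becomes [8, 7, 15, 23, 13, 6, 11]
i stops at index 2 (arr[2]=15 > 8), j stops at index 5 (arr[5]=6 <= 8): swap arr[2] and arr[5], array becomes [8, 7, 6, 23, 13, 15, 11]
i ends at 3, j ends at 2: the pointers have crossed (j < i), so scanning stops.

Swap pivot arr[0] with arr[2] to place pivot at position 2: [6, 7, 8, 23, 13, 15, 11]
Pivot position: 2

After partitioning with pivot 8, the array becomes [6, 7, 8, 23, 13, 15, 11]. The pivot is placed at index 2. All elements to the left of the pivot are <= 8, and all elements to the right are > 8.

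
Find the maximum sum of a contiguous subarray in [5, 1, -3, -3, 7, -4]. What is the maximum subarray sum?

Using Kadane's algorithm on [5, 1, -3, -3, 7, -4]:

Scanning through the array:
Position 1 (value 1): max_ending_here = 6, max_so_far = 6
Position 2 (value -3): max_ending_here = 3, max_so_far = 6
Position 3 (value -3): max_ending_here = 0, max_so_far = 6
Position 4 (value 7): max_ending_here = 7, max_so_far = 7
Position 5 (value -4): max_ending_here = 3, max_so_far = 7

Maximum subarray: [5, 1, -3, -3, 7]
Maximum sum: 7

The maximum subarray is [5, 1, -3, -3, 7] with sum 7. This subarray runs from index 0 to index 4.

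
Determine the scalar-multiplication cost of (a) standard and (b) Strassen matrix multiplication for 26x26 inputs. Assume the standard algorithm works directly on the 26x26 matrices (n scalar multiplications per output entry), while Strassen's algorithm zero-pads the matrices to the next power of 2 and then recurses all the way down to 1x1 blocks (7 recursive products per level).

Matrix multiplication for 26x26 matrices:

Strassen's algorithm requires power-of-2 dimensions. Pad 26x26 to 32x32 (next power of 2).

Standard algorithm: 26^3 = 17576 multiplications
Strassen's algorithm: 7^(log2(32)) = 7^5 = 16807 multiplications
Savings: 17576 - 16807 = 769 multiplications

Standard: 17576 multiplications (26^3). Strassen: 16807 multiplications (7^5, after padding to 32x32). Strassen reduces 8 recursive multiplications to 7 at each level.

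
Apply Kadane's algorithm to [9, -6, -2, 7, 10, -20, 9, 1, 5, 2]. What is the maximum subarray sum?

Using Kadane's algorithm on [9, -6, -2, 7, 10, -20, 9, 1, 5, 2]:

Scanning through the array:
Position 1 (value -6): max_ending_here = 3, max_so_far = 9
Position 2 (value -2): max_ending_here = 1, max_so_far = 9
Position 3 (value 7): max_ending_here = 8, max_so_far = 9
Position 4 (value 10): max_ending_here = 18, max_so_far = 18
Position 5 (value -20): max_ending_here = -2, max_so_far = 18
Position 6 (value 9): max_ending_here = 9, max_so_far = 18
Position 7 (value 1): max_ending_here = 10, max_so_far = 18
Position 8 (value 5): max_ending_here = 15, max_so_far = 18
Position 9 (value 2): max_ending_here = 17, max_so_far = 18

Maximum subarray: [9, -6, -2, 7, 10]
Maximum sum: 18

The maximum subarray is [9, -6, -2, 7, 10] with sum 18. This subarray runs from index 0 to index 4.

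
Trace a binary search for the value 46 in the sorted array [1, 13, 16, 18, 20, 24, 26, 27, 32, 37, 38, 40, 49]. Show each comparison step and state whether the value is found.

Binary search for 46 in [1, 13, 16, 18, 20, 24, 26, 27, 32, 37, 38, 40, 49]:

lo=0, hi=12, mid=6, arr[mid]=26 -> 26 < 46, search right half
lo=7, hi=12, mid=9, arr[mid]=37 -> 37 < 46, search right half
lo=10, hi=12, mid=11, arr[mid]=40 -> 40 < 46, search right half
lo=12, hi=12, mid=12, arr[mid]=49 -> 49 > 46, search left half
lo=12 > hi=11, target 46 not found

Binary search determines that 46 is not in the array after 4 comparisons. The search space was exhausted without finding the target.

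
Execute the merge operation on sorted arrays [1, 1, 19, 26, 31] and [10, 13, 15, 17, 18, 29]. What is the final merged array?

Merging process:

Compare 1 vs 10: take 1 from left. Merged: [1]
Compare 1 vs 10: take 1 from left. Merged: [1, 1]
Compare 19 vs 10: take 10 from right. Merged: [1, 1, 10]
Compare 19 vs 13: take 13 from right. Merged: [1, 1, 10, 13]
Compare 19 vs 15: take 15 from right. Merged: [1, 1, 10, 13, 15]
Compare 19 vs 17: take 17 from right. Merged: [1, 1, 10, 13, 15, 17]
Compare 19 vs 18: take 18 from right. Merged: [1, 1, 10, 13, 15, 17, 18]
Compare 19 vs 29: take 19 from left. Merged: [1, 1, 10, 13, 15, 17, 18, 19]
Compare 26 vs 29: take 26 from left. Merged: [1, 1, 10, 13, 15, 17, 18, 19, 26]
Compare 31 vs 29: take 29 from right. Merged: [1, 1, 10, 13, 15, 17, 18, 19, 26, 29]
Append remaining from left: [31]. Merged: [1, 1, 10, 13, 15, 17, 18, 19, 26, 29, 31]

Final merged array: [1, 1, 10, 13, 15, 17, 18, 19, 26, 29, 31]
Total comparisons: 10

The merged array is [1, 1, 10, 13, 15, 17, 18, 19, 26, 29, 31], requiring 10 comparisons. The merge step runs in O(n) time where n is the total number of elements.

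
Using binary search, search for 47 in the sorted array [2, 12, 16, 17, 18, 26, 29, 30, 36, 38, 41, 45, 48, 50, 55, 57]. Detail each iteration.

Binary search for 47 in [2, 12, 16, 17, 18, 26, 29, 30, 36, 38, 41, 45, 48, 50, 55, 57]:

lo=0, hi=15, mid=7, arr[mid]=30 -> 30 < 47, search right half
lo=8, hi=15, mid=11, arr[mid]=45 -> 45 < 47, search right half
lo=12, hi=15, mid=13, arr[mid]=50 -> 50 > 47, search left half
lo=12, hi=12, mid=12, arr[mid]=48 -> 48 > 47, search left half
lo=12 > hi=11, target 47 not found

Binary search determines that 47 is not in the array after 4 comparisons. The search space was exhausted without finding the target.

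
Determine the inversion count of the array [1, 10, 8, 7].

Finding inversions in [1, 10, 8, 7]:

(1, 2): arr[1]=10 > arr[2]=8
(1, 3): arr[1]=10 > arr[3]=7
(2, 3): arr[2]=8 > arr[3]=7

Total inversions: 3

The array has 3 inversion(s): (1,2), (1,3), (2,3). Each pair (i,j) satisfies i < j and arr[i] > arr[j].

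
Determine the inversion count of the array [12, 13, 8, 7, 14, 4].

Finding inversions in [12, 13, 8, 7, 14, 4]:

(0, 2): arr[0]=12 > arr[2]=8
(0, 3): arr[0]=12 > arr[3]=7
(0, 5): arr[0]=12 > arr[5]=4
(1, 2): arr[1]=13 > arr[2]=8
(1, 3): arr[1]=13 > arr[3]=7
(1, 5): arr[1]=13 > arr[5]=4
(2, 3): arr[2]=8 > arr[3]=7
(2, 5): arr[2]=8 > arr[5]=4
(3, 5): arr[3]=7 > arr[5]=4
(4, 5): arr[4]=14 > arr[5]=4

Total inversions: 10

The array has 10 inversion(s): (0,2), (0,3), (0,5), (1,2), (1,3), (1,5), (2,3), (2,5), (3,5), (4,5). Each pair (i,j) satisfies i < j and arr[i] > arr[j].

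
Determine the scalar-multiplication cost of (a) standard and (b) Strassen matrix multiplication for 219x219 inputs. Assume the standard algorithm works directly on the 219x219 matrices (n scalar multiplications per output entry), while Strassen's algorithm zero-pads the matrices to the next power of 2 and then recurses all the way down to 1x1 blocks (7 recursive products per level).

Matrix multiplication for 219x219 matrices:

Strassen's algorithm requires power-of-2 dimensions. Pad 219x219 to 256x256 (next power of 2).

Standard algorithm: 219^3 = 10503459 multiplications
Strassen's algorithm: 7^(log2(256)) = 7^8 = 5764801 multiplications
Savings: 10503459 - 5764801 = 4738658 multiplications

Standard: 10503459 multiplications (219^3). Strassen: 5764801 multiplications (7^8, after padding to 256x256). Strassen reduces 8 recursive multiplications to 7 at each level.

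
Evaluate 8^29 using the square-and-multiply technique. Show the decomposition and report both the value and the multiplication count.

Computing 8^29 by squaring (build up from 8^1; each line after the first costs one multiplication):

8^1 = 8
8^2 = (8^1)^2 = 8^2 = 64
8^3 = 8 * 8^2 = 8 * 64 = 512
8^6 = (8^3)^2 = 512^2 = 262144
8^7 = 8 * 8^6 = 8 * 262144 = 2097152
8^14 = (8^7)^2 = 2097152^2 = 4398046511104
8^28 = (8^14)^2 = 4398046511104^2 = 19342813113834066795298816
8^29 = 8 * 8^28 = 8 * 19342813113834066795298816 = 154742504910672534362390528

Result: 154742504910672534362390528
Multiplications needed: 7 (7 lines after 8^1)

8^29 = 154742504910672534362390528. Using exponentiation by squaring, this requires 7 multiplications. The key idea: if the exponent is even, square the half-power; if odd, multiply by the base once.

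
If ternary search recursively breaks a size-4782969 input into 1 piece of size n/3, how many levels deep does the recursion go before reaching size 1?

For divide and conquer with division factor 3:

Problem sizes at each level:
Level 0: 4782969
Level 1: 1594323
Level 2: 531441
Level 3: 177147
Level 4: 59049
Level 5: 19683
Level 6: 6561
Level 7: 2187
Level 8: 729
Level 9: 243
Level 10: 81
Level 11: 27
Level 12: 9
Level 13: 3
Level 14: 1

The root is level 0 and the size-1 base case is level 14 (the tree spans levels 0 through 14, i.e. 15 levels counting the root), so the depth is the number of divisions: log_3(4782969) = 14

The recursion tree depth is log_3(4782969) = 14. At each level, the problem size is divided by 3, so it takes 14 divisions to reduce to a base case of size 1. The algorithm makes 1 recursive call at each level.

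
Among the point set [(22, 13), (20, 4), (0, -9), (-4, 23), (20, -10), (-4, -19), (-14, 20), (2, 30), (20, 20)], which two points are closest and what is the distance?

Computing all pairwise distances among 9 points:

d((22, 13), (20, 4)) = 9.2195
d((22, 13), (0, -9)) = 31.1127
d((22, 13), (-4, 23)) = 27.8568
d((22, 13), (20, -10)) = 23.0868
d((22, 13), (-4, -19)) = 41.2311
d((22, 13), (-14, 20)) = 36.6742
d((22, 13), (2, 30)) = 26.2488
d((22, 13), (20, 20)) = 7.2801 <-- minimum
d((20, 4), (0, -9)) = 23.8537
d((20, 4), (-4, 23)) = 30.6105
d((20, 4), (20, -10)) = 14.0
d((20, 4), (-4, -19)) = 33.2415
d((20, 4), (-14, 20)) = 37.5766
d((20, 4), (2, 30)) = 31.6228
d((20, 4), (20, 20)) = 16.0
d((0, -9), (-4, 23)) = 32.249
d((0, -9), (20, -10)) = 20.025
d((0, -9), (-4, -19)) = 10.7703
d((0, -9), (-14, 20)) = 32.2025
d((0, -9), (2, 30)) = 39.0512
d((0, -9), (20, 20)) = 35.2278
d((-4, 23), (20, -10)) = 40.8044
d((-4, 23), (-4, -19)) = 42.0
d((-4, 23), (-14, 20)) = 10.4403
d((-4, 23), (2, 30)) = 9.2195
d((-4, 23), (20, 20)) = 24.1868
d((20, -10), (-4, -19)) = 25.632
d((20, -10), (-14, 20)) = 45.3431
d((20, -10), (2, 30)) = 43.8634
d((20, -10), (20, 20)) = 30.0
d((-4, -19), (-14, 20)) = 40.2616
d((-4, -19), (2, 30)) = 49.366
d((-4, -19), (20, 20)) = 45.793
d((-14, 20), (2, 30)) = 18.868
d((-14, 20), (20, 20)) = 34.0
d((2, 30), (20, 20)) = 20.5913

Closest pair: (22, 13) and (20, 20) with distance 7.2801

The closest pair is (22, 13) and (20, 20) with Euclidean distance 7.2801. For 9 points, brute-force pairwise comparison is shown above. For large n, the divide-and-conquer algorithm (sort by x, recurse on halves, check the dividing strip) achieves O(n log n).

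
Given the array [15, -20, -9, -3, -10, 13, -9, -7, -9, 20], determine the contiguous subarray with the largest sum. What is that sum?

Using Kadane's algorithm on [15, -20, -9, -3, -10, 13, -9, -7, -9, 20]:

Scanning through the array:
Position 1 (value -20): max_ending_here = -5, max_so_far = 15
Position 2 (value -9): max_ending_here = -9, max_so_far = 15
Position 3 (value -3): max_ending_here = -3, max_so_far = 15
Position 4 (value -10): max_ending_here = -10, max_so_far = 15
Position 5 (value 13): max_ending_here = 13, max_so_far = 15
Position 6 (value -9): max_ending_here = 4, max_so_far = 15
Position 7 (value -7): max_ending_here = -3, max_so_far = 15
Position 8 (value -9): max_ending_here = -9, max_so_far = 15
Position 9 (value 20): max_ending_here = 20, max_so_far = 20

Maximum subarray: [20]
Maximum sum: 20

The maximum subarray is [20] with sum 20. This subarray runs from index 9 to index 9.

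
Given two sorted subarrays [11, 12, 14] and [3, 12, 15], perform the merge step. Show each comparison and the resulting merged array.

Merging process:

Compare 11 vs 3: take 3 from right. Merged: [3]
Compare 11 vs 12: take 11 from left. Merged: [3, 11]
Compare 12 vs 12: take 12 from left. Merged: [3, 11, 12]
Compare 14 vs 12: take 12 from right. Merged: [3, 11, 12, 12]
Compare 14 vs 15: take 14 from left. Merged: [3, 11, 12, 12, 14]
Append remaining from right: [15]. Merged: [3, 11, 12, 12, 14, 15]

Final merged array: [3, 11, 12, 12, 14, 15]
Total comparisons: 5

The merged array is [3, 11, 12, 12, 14, 15], requiring 5 comparisons. The merge step runs in O(n) time where n is the total number of elements.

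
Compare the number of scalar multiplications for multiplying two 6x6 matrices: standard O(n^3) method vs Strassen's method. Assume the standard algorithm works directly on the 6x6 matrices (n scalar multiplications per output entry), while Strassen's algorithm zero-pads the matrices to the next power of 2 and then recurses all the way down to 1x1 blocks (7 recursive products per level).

Matrix multiplication for 6x6 matrices:

Strassen's algorithm requires power-of-2 dimensions. Pad 6x6 to 8x8 (next power of 2).

Standard algorithm: 6^3 = 216 multiplications
Strassen's algorithm: 7^(log2(8)) = 7^3 = 343 multiplications
Difference: 216 - 343 = -127 (Strassen uses MORE here due to padding overhead — for small or just-over-power-of-2 n, padding can outweigh the per-level savings)

Standard: 216 multiplications (6^3). Strassen: 343 multiplications (7^3, after padding to 8x8). Strassen reduces 8 recursive multiplications to 7 at each level.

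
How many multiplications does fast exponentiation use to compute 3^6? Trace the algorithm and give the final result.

Computing 3^6 by squaring (build up from 3^1; each line after the first costs one multiplication):

3^1 = 3
3^2 = (3^1)^2 = 3^2 = 9
3^3 = 3 * 3^2 = 3 * 9 = 27
3^6 = (3^3)^2 = 27^2 = 729

Result: 729
Multiplications needed: 3 (3 lines after 3^1)

3^6 = 729. Using exponentiation by squaring, this requires 3 multiplications. The key idea: if the exponent is even, square the half-power; if odd, multiply by the base once.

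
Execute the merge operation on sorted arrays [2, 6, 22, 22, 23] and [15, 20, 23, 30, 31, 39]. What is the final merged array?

Merging process:

Compare 2 vs 15: take 2 from left. Merged: [2]
Compare 6 vs 15: take 6 from left. Merged: [2, 6]
Compare 22 vs 15: take 15 from right. Merged: [2, 6, 15]
Compare 22 vs 20: take 20 from right. Merged: [2, 6, 15, 20]
Compare 22 vs 23: take 22 from left. Merged: [2, 6, 15, 20, 22]
Compare 22 vs 23: take 22 from left. Merged: [2, 6, 15, 20, 22, 22]
Compare 23 vs 23: take 23 from left. Merged: [2, 6, 15, 20, 22, 22, 23]
Append remaining from right: [23, 30, 31, 39]. Merged: [2, 6, 15, 20, 22, 22, 23, 23, 30, 31, 39]

Final merged array: [2, 6, 15, 20, 22, 22, 23, 23, 30, 31, 39]
Total comparisons: 7

The merged array is [2, 6, 15, 20, 22, 22, 23, 23, 30, 31, 39], requiring 7 comparisons. The merge step runs in O(n) time where n is the total number of elements.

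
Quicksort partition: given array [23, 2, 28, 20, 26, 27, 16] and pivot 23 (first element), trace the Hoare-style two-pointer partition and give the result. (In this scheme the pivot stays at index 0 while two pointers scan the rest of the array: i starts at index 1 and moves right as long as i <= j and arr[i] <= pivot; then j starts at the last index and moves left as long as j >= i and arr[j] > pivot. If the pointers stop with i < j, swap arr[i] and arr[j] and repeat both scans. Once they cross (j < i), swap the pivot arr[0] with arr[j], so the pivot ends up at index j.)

Hoare-style two-pointer partition with pivot = 23:

Initial array: [23, 2, 28, 20, 26, 27, 16]

Pointers start at i = 1, j = 6.
i stops at index 2 (arr[2]=28 > 23), j stops at index 6 (arr[6]=16 <= 23): swap arr[2] and arr[6], array becomes [23, 2, 16, 20, 26, 27, 28]
i ends at 4, j ends at 3: the pointers have crossed (j < i), so scanning stops.

Swap pivot arr[0] with arr[3] to place pivot at position 3: [20, 2, 16, 23, 26, 27, 28]
Pivot position: 3

After partitioning with pivot 23, the array becomes [20, 2, 16, 23, 26, 27, 28]. The pivot is placed at index 3. All elements to the left of the pivot are <= 23, and all elements to the right are > 23.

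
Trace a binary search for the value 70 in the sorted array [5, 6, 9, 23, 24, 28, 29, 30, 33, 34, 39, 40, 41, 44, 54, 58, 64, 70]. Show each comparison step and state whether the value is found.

Binary search for 70 in [5, 6, 9, 23, 24, 28, 29, 30, 33, 34, 39, 40, 41, 44, 54, 58, 64, 70]:

lo=0, hi=17, mid=8, arr[mid]=33 -> 33 < 70, search right half
lo=9, hi=17, mid=13, arr[mid]=44 -> 44 < 70, search right half
lo=14, hi=17, mid=15, arr[mid]=58 -> 58 < 70, search right half
lo=16, hi=17, mid=16, arr[mid]=64 -> 64 < 70, search right half
lo=17, hi=17, mid=17, arr[mid]=70 -> Found target at index 17!

Binary search finds 70 at index 17 after 5 comparisons. The search repeatedly halves the search space by comparing with the middle element.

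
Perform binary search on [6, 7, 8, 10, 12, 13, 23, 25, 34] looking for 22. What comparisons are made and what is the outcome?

Binary search for 22 in [6, 7, 8, 10, 12, 13, 23, 25, 34]:

lo=0, hi=8, mid=4, arr[mid]=12 -> 12 < 22, search right half
lo=5, hi=8, mid=6, arr[mid]=23 -> 23 > 22, search left half
lo=5, hi=5, mid=5, arr[mid]=13 -> 13 < 22, search right half
lo=6 > hi=5, target 22 not found

Binary search determines that 22 is not in the array after 3 comparisons. The search space was exhausted without finding the target.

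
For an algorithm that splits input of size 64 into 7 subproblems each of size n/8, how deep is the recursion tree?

For divide and conquer with division factor 8:

Problem sizes at each level:
Level 0: 64
Level 1: 8
Level 2: 1

The root is level 0 and the size-1 base case is level 2 (the tree spans levels 0 through 2, i.e. 3 levels counting the root), so the depth is the number of divisions: log_8(64) = 2

The recursion tree depth is log_8(64) = 2. At each level, the problem size is divided by 8, so it takes 2 divisions to reduce to a base case of size 1. The algorithm makes 7 recursive calls at each level.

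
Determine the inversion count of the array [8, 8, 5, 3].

Finding inversions in [8, 8, 5, 3]:

(0, 2): arr[0]=8 > arr[2]=5
(0, 3): arr[0]=8 > arr[3]=3
(1, 2): arr[1]=8 > arr[2]=5
(1, 3): arr[1]=8 > arr[3]=3
(2, 3): arr[2]=5 > arr[3]=3

Total inversions: 5

The array has 5 inversion(s): (0,2), (0,3), (1,2), (1,3), (2,3). Each pair (i,j) satisfies i < j and arr[i] > arr[j].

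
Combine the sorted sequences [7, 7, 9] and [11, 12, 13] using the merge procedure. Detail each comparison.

Merging process:

Compare 7 vs 11: take 7 from left. Merged: [7]
Compare 7 vs 11: take 7 from left. Merged: [7, 7]
Compare 9 vs 11: take 9 from left. Merged: [7, 7, 9]
Append remaining from right: [11, 12, 13]. Merged: [7, 7, 9, 11, 12, 13]

Final merged array: [7, 7, 9, 11, 12, 13]
Total comparisons: 3

The merged array is [7, 7, 9, 11, 12, 13], requiring 3 comparisons. The merge step runs in O(n) time where n is the total number of elements.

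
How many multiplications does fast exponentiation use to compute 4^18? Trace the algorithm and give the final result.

Computing 4^18 by squaring (build up from 4^1; each line after the first costs one multiplication):

4^1 = 4
4^2 = (4^1)^2 = 4^2 = 16
4^4 = (4^2)^2 = 16^2 = 256
4^8 = (4^4)^2 = 256^2 = 65536
4^9 = 4 * 4^8 = 4 * 65536 = 262144
4^18 = (4^9)^2 = 262144^2 = 68719476736

Result: 68719476736
Multiplications needed: 5 (5 lines after 4^1)

4^18 = 68719476736. Using exponentiation by squaring, this requires 5 multiplications. The key idea: if the exponent is even, square the half-power; if odd, multiply by the base once.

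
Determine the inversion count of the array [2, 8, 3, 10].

Finding inversions in [2, 8, 3, 10]:

(1, 2): arr[1]=8 > arr[2]=3

Total inversions: 1

The array has 1 inversion(s): (1,2). Each pair (i,j) satisfies i < j and arr[i] > arr[j].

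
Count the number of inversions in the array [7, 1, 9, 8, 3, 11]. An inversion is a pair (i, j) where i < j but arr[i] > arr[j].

Finding inversions in [7, 1, 9, 8, 3, 11]:

(0, 1): arr[0]=7 > arr[1]=1
(0, 4): arr[0]=7 > arr[4]=3
(2, 3): arr[2]=9 > arr[3]=8
(2, 4): arr[2]=9 > arr[4]=3
(3, 4): arr[3]=8 > arr[4]=3

Total inversions: 5

The array has 5 inversion(s): (0,1), (0,4), (2,3), (2,4), (3,4). Each pair (i,j) satisfies i < j and arr[i] > arr[j].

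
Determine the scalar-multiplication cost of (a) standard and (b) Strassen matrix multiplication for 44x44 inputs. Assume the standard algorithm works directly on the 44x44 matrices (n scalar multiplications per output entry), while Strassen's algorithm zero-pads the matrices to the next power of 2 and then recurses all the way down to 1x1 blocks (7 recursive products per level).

Matrix multiplication for 44x44 matrices:

Strassen's algorithm requires power-of-2 dimensions. Pad 44x44 to 64x64 (next power of 2).

Standard algorithm: 44^3 = 85184 multiplications
Strassen's algorithm: 7^(log2(64)) = 7^6 = 117649 multiplications
Difference: 85184 - 117649 = -32465 (Strassen uses MORE here due to padding overhead — for small or just-over-power-of-2 n, padding can outweigh the per-level savings)

Standard: 85184 multiplications (44^3). Strassen: 117649 multiplications (7^6, after padding to 64x64). Strassen reduces 8 recursive multiplications to 7 at each level.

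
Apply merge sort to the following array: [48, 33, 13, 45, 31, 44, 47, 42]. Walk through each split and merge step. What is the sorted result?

Merge sort trace:

Split: [48, 33, 13, 45, 31, 44, 47, 42] -> [48, 33, 13, 45] and [31, 44, 47, 42]
  Split: [48, 33, 13, 45] -> [48, 33] and [13, 45]
    Split: [48, 33] -> [48] and [33]
    Merge: [48] + [33] -> [33, 48]
    Split: [13, 45] -> [13] and [45]
    Merge: [13] + [45] -> [13, 45]
  Merge: [33, 48] + [13, 45] -> [13, 33, 45, 48]
  Split: [31, 44, 47, 42] -> [31, 44] and [47, 42]
    Split: [31, 44] -> [31] and [44]
    Merge: [31] + [44] -> [31, 44]
    Split: [47, 42] -> [47] and [42]
    Merge: [47] + [42] -> [42, 47]
  Merge: [31, 44] + [42, 47] -> [31, 42, 44, 47]
Merge: [13, 33, 45, 48] + [31, 42, 44, 47] -> [13, 31, 33, 42, 44, 45, 47, 48]

Final sorted array: [13, 31, 33, 42, 44, 45, 47, 48]

The merge sort proceeds by recursively splitting the array and merging sorted halves.
After all merges, the sorted array is [13, 31, 33, 42, 44, 45, 47, 48].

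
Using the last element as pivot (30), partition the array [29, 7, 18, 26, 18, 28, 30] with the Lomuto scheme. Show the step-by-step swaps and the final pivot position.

Lomuto partition with pivot = 30:

Initial array: [29, 7, 18, 26, 18, 28, 30]

arr[0]=29 <= 30: swap with position 0, array becomes [29, 7, 18, 26, 18, 28, 30]
arr[1]=7 <= 30: swap with position 1, array becomes [29, 7, 18, 26, 18, 28, 30]
arr[2]=18 <= 30: swap with position 2, array becomes [29, 7, 18, 26, 18, 28, 30]
arr[3]=26 <= 30: swap with position 3, array becomes [29, 7, 18, 26, 18, 28, 30]
arr[4]=18 <= 30: swap with position 4, array becomes [29, 7, 18, 26, 18, 28, 30]
arr[5]=28 <= 30: swap with position 5, array becomes [29, 7, 18, 26, 18, 28, 30]

Place pivot at position 6: [29, 7, 18, 26, 18, 28, 30]
Pivot position: 6

After partitioning with pivot 30, the array becomes [29, 7, 18, 26, 18, 28, 30]. The pivot is placed at index 6. All elements to the left of the pivot are <= 30, and all elements to the right are > 30.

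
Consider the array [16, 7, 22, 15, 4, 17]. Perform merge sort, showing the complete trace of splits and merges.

Merge sort trace:

Split: [16, 7, 22, 15, 4, 17] -> [16, 7, 22] and [15, 4, 17]
  Split: [16, 7, 22] -> [16] and [7, 22]
    Split: [7, 22] -> [7] and [22]
    Merge: [7] + [22] -> [7, 22]
  Merge: [16] + [7, 22] -> [7, 16, 22]
  Split: [15, 4, 17] -> [15] and [4, 17]
    Split: [4, 17] -> [4] and [17]
    Merge: [4] + [17] -> [4, 17]
  Merge: [15] + [4, 17] -> [4, 15, 17]
Merge: [7, 16, 22] + [4, 15, 17] -> [4, 7, 15, 16, 17, 22]

Final sorted array: [4, 7, 15, 16, 17, 22]

The merge sort proceeds by recursively splitting the array and merging sorted halves.
After all merges, the sorted array is [4, 7, 15, 16, 17, 22].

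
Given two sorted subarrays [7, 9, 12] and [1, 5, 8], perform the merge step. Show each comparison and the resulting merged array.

Merging process:

Compare 7 vs 1: take 1 from right. Merged: [1]
Compare 7 vs 5: take 5 from right. Merged: [1, 5]
Compare 7 vs 8: take 7 from left. Merged: [1, 5, 7]
Compare 9 vs 8: take 8 from right. Merged: [1, 5, 7, 8]
Append remaining from left: [9, 12]. Merged: [1, 5, 7, 8, 9, 12]

Final merged array: [1, 5, 7, 8, 9, 12]
Total comparisons: 4

The merged array is [1, 5, 7, 8, 9, 12], requiring 4 comparisons. The merge step runs in O(n) time where n is the total number of elements.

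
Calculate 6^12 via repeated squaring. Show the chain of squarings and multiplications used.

Computing 6^12 by squaring (build up from 6^1; each line after the first costs one multiplication):

6^1 = 6
6^2 = (6^1)^2 = 6^2 = 36
6^3 = 6 * 6^2 = 6 * 36 = 216
6^6 = (6^3)^2 = 216^2 = 46656
6^12 = (6^6)^2 = 46656^2 = 2176782336

Result: 2176782336
Multiplications needed: 4 (4 lines after 6^1)

6^12 = 2176782336. Using exponentiation by squaring, this requires 4 multiplications. The key idea: if the exponent is even, square the half-power; if odd, multiply by the base once.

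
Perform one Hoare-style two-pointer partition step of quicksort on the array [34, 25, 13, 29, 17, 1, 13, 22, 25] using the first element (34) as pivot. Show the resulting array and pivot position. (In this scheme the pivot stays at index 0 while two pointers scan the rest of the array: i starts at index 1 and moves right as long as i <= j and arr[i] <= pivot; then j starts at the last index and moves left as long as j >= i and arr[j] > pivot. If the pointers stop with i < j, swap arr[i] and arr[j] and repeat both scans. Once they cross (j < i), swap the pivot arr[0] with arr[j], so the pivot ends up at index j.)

Hoare-style two-pointer partition with pivot = 34:

Initial array: [34, 25, 13, 29, 17, 1, 13, 22, 25]

Pointers start at i = 1, j = 8.
i ends at 9, j ends at 8: the pointers have crossed (j < i), so scanning stops.

Swap pivot arr[0] with arr[8] to place pivot at position 8: [25, 25, 13, 29, 17, 1, 13, 22, 34]
Pivot position: 8

After partitioning with pivot 34, the array becomes [25, 25, 13, 29, 17, 1, 13, 22, 34]. The pivot is placed at index 8. All elements to the left of the pivot are <= 34, and all elements to the right are > 34.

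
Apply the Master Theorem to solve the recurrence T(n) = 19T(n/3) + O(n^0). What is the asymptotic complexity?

Master Theorem for T(n) = 19T(n/3) + O(n^0):

a = 19, b = 3, c = 0
log_b(a) = log_3(19) = 2.6801

Case 1: c = 0 < log_3(19) = 2.6801
T(n) = O(n^(log_3 19))

For T(n) = 19T(n/3) + O(n^0): log_3(19) = 2.6801. This is Case 1 of the Master Theorem (c < log_b(a), work dominated by leaves), giving O(n^(log_3 19)).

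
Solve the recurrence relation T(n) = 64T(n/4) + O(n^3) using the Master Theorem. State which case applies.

Master Theorem for T(n) = 64T(n/4) + O(n^3):

a = 64, b = 4, c = 3
log_b(a) = log_4(64) = 3.0000

Case 2: c = 3 = log_4(64) = 3.0000
T(n) = O(n^3 log n) = O(n^3 log n)

For T(n) = 64T(n/4) + O(n^3): log_4(64) = 3.0000. This is Case 2 of the Master Theorem (c = log_b(a), equal work at all levels), giving O(n^3 log n).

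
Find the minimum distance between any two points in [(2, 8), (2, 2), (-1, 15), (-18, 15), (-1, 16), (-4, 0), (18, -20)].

Computing all pairwise distances among 7 points:

d((2, 8), (2, 2)) = 6.0
d((2, 8), (-1, 15)) = 7.6158
d((2, 8), (-18, 15)) = 21.1896
d((2, 8), (-1, 16)) = 8.544
d((2, 8), (-4, 0)) = 10.0
d((2, 8), (18, -20)) = 32.249
d((2, 2), (-1, 15)) = 13.3417
d((2, 2), (-18, 15)) = 23.8537
d((2, 2), (-1, 16)) = 14.3178
d((2, 2), (-4, 0)) = 6.3246
d((2, 2), (18, -20)) = 27.2029
d((-1, 15), (-18, 15)) = 17.0
d((-1, 15), (-1, 16)) = 1.0 <-- minimum
d((-1, 15), (-4, 0)) = 15.2971
d((-1, 15), (18, -20)) = 39.8246
d((-18, 15), (-1, 16)) = 17.0294
d((-18, 15), (-4, 0)) = 20.5183
d((-18, 15), (18, -20)) = 50.2096
d((-1, 16), (-4, 0)) = 16.2788
d((-1, 16), (18, -20)) = 40.7063
d((-4, 0), (18, -20)) = 29.7321

Closest pair: (-1, 15) and (-1, 16) with distance 1.0

The closest pair is (-1, 15) and (-1, 16) with Euclidean distance 1.0. For 7 points, brute-force pairwise comparison is shown above. For large n, the divide-and-conquer algorithm (sort by x, recurse on halves, check the dividing strip) achieves O(n log n).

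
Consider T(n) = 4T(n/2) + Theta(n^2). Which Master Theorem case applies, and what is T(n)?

Master Theorem for T(n) = 4T(n/2) + O(n^2):

a = 4, b = 2, c = 2
log_b(a) = log_2(4) = 2.0000

Case 2: c = 2 = log_2(4) = 2.0000
T(n) = O(n^2 log n) = O(n^2 log n)

For T(n) = 4T(n/2) + O(n^2): log_2(4) = 2.0000. This is Case 2 of the Master Theorem (c = log_b(a), equal work at all levels), giving O(n^2 log n).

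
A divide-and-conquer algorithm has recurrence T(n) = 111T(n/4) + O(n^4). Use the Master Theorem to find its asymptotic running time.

Master Theorem for T(n) = 111T(n/4) + O(n^4):

a = 111, b = 4, c = 4
log_b(a) = log_4(111) = 3.3972

Case 3: c = 4 > log_4(111) = 3.3972
T(n) = O(n^4) = O(n^4)

For T(n) = 111T(n/4) + O(n^4): log_4(111) = 3.3972. This is Case 3 of the Master Theorem (c > log_b(a), work dominated by root), giving O(n^4).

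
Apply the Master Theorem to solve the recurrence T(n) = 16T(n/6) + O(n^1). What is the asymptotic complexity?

Master Theorem for T(n) = 16T(n/6) + O(n^1):

a = 16, b = 6, c = 1
log_b(a) = log_6(16) = 1.5474

Case 1: c = 1 < log_6(16) = 1.5474
T(n) = O(n^(log_6 16))

For T(n) = 16T(n/6) + O(n^1): log_6(16) = 1.5474. This is Case 1 of the Master Theorem (c < log_b(a), work dominated by leaves), giving O(n^(log_6 16)).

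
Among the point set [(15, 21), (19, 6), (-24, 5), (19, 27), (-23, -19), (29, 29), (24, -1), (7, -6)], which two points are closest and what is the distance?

Computing all pairwise distances among 8 points:

d((15, 21), (19, 6)) = 15.5242
d((15, 21), (-24, 5)) = 42.1545
d((15, 21), (19, 27)) = 7.2111 <-- minimum
d((15, 21), (-23, -19)) = 55.1725
d((15, 21), (29, 29)) = 16.1245
d((15, 21), (24, -1)) = 23.7697
d((15, 21), (7, -6)) = 28.1603
d((19, 6), (-24, 5)) = 43.0116
d((19, 6), (19, 27)) = 21.0
d((19, 6), (-23, -19)) = 48.8774
d((19, 6), (29, 29)) = 25.0799
d((19, 6), (24, -1)) = 8.6023
d((19, 6), (7, -6)) = 16.9706
d((-24, 5), (19, 27)) = 48.3011
d((-24, 5), (-23, -19)) = 24.0208
d((-24, 5), (29, 29)) = 58.1808
d((-24, 5), (24, -1)) = 48.3735
d((-24, 5), (7, -6)) = 32.8938
d((19, 27), (-23, -19)) = 62.2896
d((19, 27), (29, 29)) = 10.198
d((19, 27), (24, -1)) = 28.4429
d((19, 27), (7, -6)) = 35.1141
d((-23, -19), (29, 29)) = 70.7672
d((-23, -19), (24, -1)) = 50.3289
d((-23, -19), (7, -6)) = 32.6956
d((29, 29), (24, -1)) = 30.4138
d((29, 29), (7, -6)) = 41.3401
d((24, -1), (7, -6)) = 17.72

Closest pair: (15, 21) and (19, 27) with distance 7.2111

The closest pair is (15, 21) and (19, 27) with Euclidean distance 7.2111. For 8 points, brute-force pairwise comparison is shown above. For large n, the divide-and-conquer algorithm (sort by x, recurse on halves, check the dividing strip) achieves O(n log n).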